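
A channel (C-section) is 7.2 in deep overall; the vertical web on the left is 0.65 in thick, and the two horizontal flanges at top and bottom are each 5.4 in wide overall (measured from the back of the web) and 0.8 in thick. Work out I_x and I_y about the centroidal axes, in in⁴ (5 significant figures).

I_x ≈ 98.447 in⁴, I_y ≈ 35.569 in⁴

Split into non-overlapping primitives; take the origin at the lower-left of the bounding box.
Web: 0.65 × 7.2, A = 4.68 in², y = 3.6 in, Ī = 20.2176 in⁴.
Top flange (beyond web): 4.75 × 0.8, A = 3.8 in², y = 6.8 in, Ī = 0.2026667 in⁴.
Bottom flange (beyond web): 4.75 × 0.8, A = 3.8 in², y = 0.4 in, Ī = 0.2026667 in⁴.
By symmetry the centroid is at mid-height, ȳ = 3.6 in.
Transfer each piece to the centroidal x-axis using Ī + A·d² with d = y − 3.6:
  web: d = 0 in → contributes +20.2176 in⁴
  top flange (beyond web): d = 3.2 in → contributes +39.11467 in⁴
  bottom flange (beyond web): d = -3.2 in → contributes +39.11467 in⁴
Total I = 98.44693 in⁴.
For the y-axis: x̄ = 1.99601 in.
Repeating about the centroidal y-axis gives I_y = 35.56924 in⁴.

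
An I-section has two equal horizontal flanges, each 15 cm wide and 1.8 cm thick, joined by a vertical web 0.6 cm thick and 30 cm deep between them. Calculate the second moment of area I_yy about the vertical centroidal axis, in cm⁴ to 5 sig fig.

I_yy ≈ 1013.0 cm⁴

Break the section into simple shapes (no overlaps), measuring from the bottom-left corner of the bounding box.
Bottom flange: 15 × 1.8, A = 27 cm², x = 7.5 cm, Ī = 506.25 cm⁴.
Web: 0.6 × 30, A = 18 cm², x = 7.5 cm, Ī = 0.54 cm⁴.
Top flange: 15 × 1.8, A = 27 cm², x = 7.5 cm, Ī = 506.25 cm⁴.
By symmetry the centroid is at mid-width, x̄ = 7.5 cm.
All pieces are centred on the vertical centroidal axis, so I = ΣĪ = 1013.04 cm⁴.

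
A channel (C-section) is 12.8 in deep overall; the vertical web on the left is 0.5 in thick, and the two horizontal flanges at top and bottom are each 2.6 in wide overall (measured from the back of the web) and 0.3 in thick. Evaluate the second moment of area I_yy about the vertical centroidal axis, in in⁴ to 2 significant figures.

I_yy ≈ 2.4 in⁴

Treat the section as a set of non-overlapping primitives; coordinates are from the bounding-box lower-left.
Web: 0.5 × 12.8, A = 6.4 in², x = 0.25 in, Ī = 0.1333 in⁴.
Top flange (beyond web): 2.1 × 0.3, A = 0.63 in², x = 1.55 in, Ī = 0.2315 in⁴.
Bottom flange (beyond web): 2.1 × 0.3, A = 0.63 in², x = 1.55 in, Ī = 0.2315 in⁴.
Centroid: x̄ = ΣA·x / ΣA = 0.4638 in.
Transfer each piece to the vertical centroidal axis using Ī + A·d² with d = x − 0.4638:
  web: d = -0.2138 in → contributes +0.426 in⁴
  top flange (beyond web): d = 1.086 in → contributes +0.9748 in⁴
  bottom flange (beyond web): d = 1.086 in → contributes +0.9748 in⁴
Total I = 2.376 in⁴.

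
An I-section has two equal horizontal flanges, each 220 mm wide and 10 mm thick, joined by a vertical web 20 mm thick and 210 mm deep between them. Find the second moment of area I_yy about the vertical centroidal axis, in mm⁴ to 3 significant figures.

I_yy ≈ 1.79 × 10⁷ mm⁴

Decompose the section into non-overlapping parts with the origin at the bottom-left of its bounding rectangle.
Bottom flange: 220 × 10, A = 2 200 mm², x = 110 mm, Ī = 8 873 333 mm⁴.
Web: 20 × 210, A = 4 200 mm², x = 110 mm, Ī = 140 000 mm⁴.
Top flange: 220 × 10, A = 2 200 mm², x = 110 mm, Ī = 8 873 333 mm⁴.
By symmetry the centroid is at mid-width, x̄ = 110 mm.
All pieces are centred on the vertical centroidal axis, so I = ΣĪ = 17 886 667 mm⁴.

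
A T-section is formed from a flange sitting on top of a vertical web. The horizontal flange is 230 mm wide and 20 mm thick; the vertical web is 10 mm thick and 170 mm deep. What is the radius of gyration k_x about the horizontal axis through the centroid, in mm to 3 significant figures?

Decompose the section into non-overlapping parts with the origin at the bottom-left of its bounding rectangle.
Flange: 230 × 20, A = 4 600 mm², y = 180 mm, Ī = 153 333 mm⁴.
Web: 10 × 170, A = 1 700 mm², y = 85 mm, Ī = 4 094 167 mm⁴.
Centroid: ȳ = ΣA·y / ΣA = 154.37 mm.
Transfer each piece to the horizontal axis through the centroid using Ī + A·d² with d = y − 154.37:
  flange: d = 25.635 mm → contributes +3 176 219 mm⁴
  web: d = -69.365 mm → contributes +12 273 741 mm⁴
Total I = 15 449 960 mm⁴.
Radius of gyration: k = √(I/A) = √(15 449 960 / 6 300) = 49.521 mm.

k_x ≈ 49.5 mm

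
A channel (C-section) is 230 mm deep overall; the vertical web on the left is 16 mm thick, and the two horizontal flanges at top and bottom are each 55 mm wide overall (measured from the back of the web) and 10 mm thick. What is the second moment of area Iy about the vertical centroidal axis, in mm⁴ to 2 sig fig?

Break the section into simple shapes (no overlaps), measuring from the bottom-left corner of the bounding box.
Web: 16 × 230, A = 3 680 mm², x = 8 mm, Ī = 78 507 mm⁴.
Top flange (beyond web): 39 × 10, A = 390 mm², x = 35.5 mm, Ī = 49 433 mm⁴.
Bottom flange (beyond web): 39 × 10, A = 390 mm², x = 35.5 mm, Ī = 49 433 mm⁴.
Centroid: x̄ = ΣA·x / ΣA = 12.81 mm.
Transfer each piece to the vertical centroidal axis using Ī + A·d² with d = x − 12.81:
  web: d = -4.809 mm → contributes +163 627 mm⁴
  top flange (beyond web): d = 22.69 mm → contributes +250 229 mm⁴
  bottom flange (beyond web): d = 22.69 mm → contributes +250 229 mm⁴
Total I = 664 085 mm⁴.

Iy ≈ 6.6 × 10⁵ mm⁴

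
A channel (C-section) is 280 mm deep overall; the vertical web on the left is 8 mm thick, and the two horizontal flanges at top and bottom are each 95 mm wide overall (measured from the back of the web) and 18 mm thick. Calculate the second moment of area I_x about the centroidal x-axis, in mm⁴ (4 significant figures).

I_x ≈ 6.847 × 10⁷ mm⁴

Treat the section as a set of non-overlapping primitives; coordinates are from the bounding-box lower-left.
Web: 8 × 280, A = 2 240 mm², y = 140 mm, Ī = 14 634 667 mm⁴.
Top flange (beyond web): 87 × 18, A = 1 566 mm², y = 271 mm, Ī = 42 282 mm⁴.
Bottom flange (beyond web): 87 × 18, A = 1 566 mm², y = 9 mm, Ī = 42 282 mm⁴.
By symmetry the centroid is at mid-height, ȳ = 140 mm.
Transfer each piece to the centroidal x-axis using Ī + A·d² with d = y − 140:
  web: d = 0 mm → contributes +14 634 667 mm⁴
  top flange (beyond web): d = 131 mm → contributes +26 916 408 mm⁴
  bottom flange (beyond web): d = -131 mm → contributes +26 916 408 mm⁴
Total I = 68 467 483 mm⁴.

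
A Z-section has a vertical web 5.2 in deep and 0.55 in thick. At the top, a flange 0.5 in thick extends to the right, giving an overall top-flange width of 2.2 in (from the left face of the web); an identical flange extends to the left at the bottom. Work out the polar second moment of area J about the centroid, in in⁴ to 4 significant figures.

J ≈ 18.03 in⁴

Treat the section as a set of non-overlapping primitives; coordinates are from the bounding-box lower-left.
Web: 0.55 × 5.2, A = 2.86 in², y = 2.6 in, Ī = 6.44453 in⁴.
Top flange (beyond web): 1.65 × 0.5, A = 0.825 in², y = 4.95 in, Ī = 0.0171875 in⁴.
Bottom flange (beyond web): 1.65 × 0.5, A = 0.825 in², y = 0.25 in, Ī = 0.0171875 in⁴.
Centroid: ȳ = ΣA·y / ΣA = 2.6 in.
Transfer each piece to the centroidal x-axis using Ī + A·d² with d = y − 2.6:
  web: d = 0 in → contributes +6.44453 in⁴
  top flange (beyond web): d = 2.35 in → contributes +4.57325 in⁴
  bottom flange (beyond web): d = -2.35 in → contributes +4.57325 in⁴
Total I = 15.591 in⁴.
For the y-axis: x̄ = 1.925 in.
Repeating about the centroidal y-axis gives I_y = 2.44294 in⁴.
Polar second moment: J = I_x + I_y = 18.034 in⁴.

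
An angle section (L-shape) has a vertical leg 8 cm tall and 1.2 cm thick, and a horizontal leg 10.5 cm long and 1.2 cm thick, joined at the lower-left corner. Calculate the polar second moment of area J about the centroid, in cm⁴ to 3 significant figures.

Split into non-overlapping primitives; take the origin at the lower-left of the bounding box.
Vertical leg: 1.2 × 8, A = 9.6 cm², y = 4 cm, Ī = 51.2 cm⁴.
Horizontal leg (remainder): 9.3 × 1.2, A = 11.16 cm², y = 0.6 cm, Ī = 1.3392 cm⁴.
Centroid: ȳ = ΣA·y / ΣA = 2.1723 cm.
Transfer each piece to the centroidal x-axis using Ī + A·d² with d = y − 2.1723:
  vertical leg: d = 1.8277 cm → contributes +83.27 cm⁴
  horizontal leg (remainder): d = -1.5723 cm → contributes +28.927 cm⁴
Total I = 112.2 cm⁴.
For the y-axis: x̄ = 3.4223 cm.
Repeating about the centroidal y-axis gives I_y = 223.83 cm⁴.
Polar second moment: J = I_x + I_y = 336.03 cm⁴.

J ≈ 336 cm⁴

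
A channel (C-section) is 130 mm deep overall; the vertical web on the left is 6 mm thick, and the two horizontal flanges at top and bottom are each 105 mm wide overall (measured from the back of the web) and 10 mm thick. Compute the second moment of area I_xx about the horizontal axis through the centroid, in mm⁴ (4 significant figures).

Break the section into simple shapes (no overlaps), measuring from the bottom-left corner of the bounding box.
Web: 6 × 130, A = 780 mm², y = 65 mm, Ī = 1 098 500 mm⁴.
Top flange (beyond web): 99 × 10, A = 990 mm², y = 125 mm, Ī = 8 250 mm⁴.
Bottom flange (beyond web): 99 × 10, A = 990 mm², y = 5 mm, Ī = 8 250 mm⁴.
By symmetry the centroid is at mid-height, ȳ = 65 mm.
Transfer each piece to the horizontal axis through the centroid using Ī + A·d² with d = y − 65:
  web: d = 0 mm → contributes +1 098 500 mm⁴
  top flange (beyond web): d = 60 mm → contributes +3 572 250 mm⁴
  bottom flange (beyond web): d = -60 mm → contributes +3 572 250 mm⁴
Total I = 8 243 000 mm⁴.

I_xx ≈ 8.243 × 10⁶ mm⁴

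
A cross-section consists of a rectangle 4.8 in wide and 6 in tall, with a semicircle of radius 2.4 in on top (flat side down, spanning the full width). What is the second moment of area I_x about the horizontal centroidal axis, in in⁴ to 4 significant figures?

Break the section into simple shapes (no overlaps), measuring from the bottom-left corner of the bounding box.
Rectangular body: 4.8 × 6, A = 28.8 in², y = 3 in, Ī = 86.4 in⁴.
Semicircular cap: semicircle r = 2.4, A = 9.04779 in², y = 7.01859 in, Ī = 3.64147 in⁴.
Centroid: ȳ = ΣA·y / ΣA = 3.96067 in.
Transfer each piece to the horizontal centroidal axis using Ī + A·d² with d = y − 3.96067:
  rectangular body: d = -0.960673 in → contributes +112.979 in⁴
  semicircular cap: d = 3.05792 in → contributes +88.2461 in⁴
Total I = 201.225 in⁴.

I_x ≈ 201.2 in⁴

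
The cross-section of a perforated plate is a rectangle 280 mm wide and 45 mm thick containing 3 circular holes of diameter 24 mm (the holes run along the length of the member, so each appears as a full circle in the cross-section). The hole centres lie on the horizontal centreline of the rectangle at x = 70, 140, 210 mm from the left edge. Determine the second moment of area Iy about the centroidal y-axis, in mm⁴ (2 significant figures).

Decompose the section into non-overlapping parts with the origin at the bottom-left of its bounding rectangle.
Plate: 280 × 45, A = 12 600 mm², x = 140 mm, Ī = 82 320 000 mm⁴.
Hole 1 (subtracted): ⌀24, A = 452.4 mm², x = 70 mm, Ī = 16 286 mm⁴.
Hole 2 (subtracted): ⌀24, A = 452.4 mm², x = 140 mm, Ī = 16 286 mm⁴.
Hole 3 (subtracted): ⌀24, A = 452.4 mm², x = 210 mm, Ī = 16 286 mm⁴.
By symmetry the centroid is at mid-width, x̄ = 140 mm.
Transfer each piece to the centroidal y-axis using Ī + A·d² with d = x − 140:
  plate: d = 0 mm → contributes +82 320 000 mm⁴
  hole 1: d = -70 mm → contributes −2 232 994 mm⁴
  hole 2: d = 0 mm → contributes −16 286 mm⁴
  hole 3: d = 70 mm → contributes −2 232 994 mm⁴
Total I = 77 837 726 mm⁴.

Iy ≈ 7.8 × 10⁷ mm⁴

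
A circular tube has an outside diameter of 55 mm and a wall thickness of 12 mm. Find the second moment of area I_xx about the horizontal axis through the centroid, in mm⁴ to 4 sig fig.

I_xx ≈ 4.038 × 10⁵ mm⁴

Treat the section as a set of non-overlapping primitives; coordinates are from the bounding-box lower-left.
Outer circle: ⌀55, A = 2375.83 mm², y = 27.5 mm, Ī = 449 180 mm⁴.
Bore (subtracted): ⌀31, A = 754.768 mm², y = 27.5 mm, Ī = 45333.2 mm⁴.
By symmetry the centroid is at mid-height, ȳ = 27.5 mm.
All pieces are centred on the horizontal axis through the centroid, so I = ΣĪ (holes subtracted) = 403 847 mm⁴.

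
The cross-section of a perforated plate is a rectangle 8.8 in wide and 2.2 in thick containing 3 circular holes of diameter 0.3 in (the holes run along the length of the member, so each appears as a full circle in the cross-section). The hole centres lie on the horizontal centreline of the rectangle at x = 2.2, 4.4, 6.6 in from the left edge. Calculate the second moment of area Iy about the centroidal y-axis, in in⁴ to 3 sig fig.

Iy ≈ 124 in⁴

Break the section into simple shapes (no overlaps), measuring from the bottom-left corner of the bounding box.
Plate: 8.8 × 2.2, A = 19.36 in², x = 4.4 in, Ī = 124.94 in⁴.
Hole 1 (subtracted): ⌀0.3, A = 0.070686 in², x = 2.2 in, Ī = 0.00039761 in⁴.
Hole 2 (subtracted): ⌀0.3, A = 0.070686 in², x = 4.4 in, Ī = 0.00039761 in⁴.
Hole 3 (subtracted): ⌀0.3, A = 0.070686 in², x = 6.6 in, Ī = 0.00039761 in⁴.
By symmetry the centroid is at mid-width, x̄ = 4.4 in.
Transfer each piece to the centroidal y-axis using Ī + A·d² with d = x − 4.4:
  plate: d = 0 in → contributes +124.94 in⁴
  hole 1: d = -2.2 in → contributes −0.34252 in⁴
  hole 2: d = 0 in → contributes −0.00039761 in⁴
  hole 3: d = 2.2 in → contributes −0.34252 in⁴
Total I = 124.25 in⁴.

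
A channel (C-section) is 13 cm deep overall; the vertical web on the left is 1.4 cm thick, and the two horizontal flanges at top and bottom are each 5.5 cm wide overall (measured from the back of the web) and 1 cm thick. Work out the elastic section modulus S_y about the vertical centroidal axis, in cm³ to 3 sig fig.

Break the section into simple shapes (no overlaps), measuring from the bottom-left corner of the bounding box.
Web: 1.4 × 13, A = 18.2 cm², x = 0.7 cm, Ī = 2.9727 cm⁴.
Top flange (beyond web): 4.1 × 1, A = 4.1 cm², x = 3.45 cm, Ī = 5.7434 cm⁴.
Bottom flange (beyond web): 4.1 × 1, A = 4.1 cm², x = 3.45 cm, Ī = 5.7434 cm⁴.
Centroid: x̄ = ΣA·x / ΣA = 1.5542 cm.
Transfer each piece to the vertical centroidal axis using Ī + A·d² with d = x − 1.5542:
  web: d = -0.85417 cm → contributes +16.251 cm⁴
  top flange (beyond web): d = 1.8958 cm → contributes +20.48 cm⁴
  bottom flange (beyond web): d = 1.8958 cm → contributes +20.48 cm⁴
Total I = 57.211 cm⁴.
Extreme fibre distance c = 3.9458 cm; S = I/c = 14.499 cm³.

S_y ≈ 14.5 cm³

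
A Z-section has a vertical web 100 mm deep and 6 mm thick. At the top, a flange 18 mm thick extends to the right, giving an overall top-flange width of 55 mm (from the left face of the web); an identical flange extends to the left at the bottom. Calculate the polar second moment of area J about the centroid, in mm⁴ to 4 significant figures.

J ≈ 5.202 × 10⁶ mm⁴

Break the section into simple shapes (no overlaps), measuring from the bottom-left corner of the bounding box.
Web: 6 × 100, A = 600 mm², y = 50 mm, Ī = 500 000 mm⁴.
Top flange (beyond web): 49 × 18, A = 882 mm², y = 91 mm, Ī = 23 814 mm⁴.
Bottom flange (beyond web): 49 × 18, A = 882 mm², y = 9 mm, Ī = 23 814 mm⁴.
Centroid: ȳ = ΣA·y / ΣA = 50 mm.
Transfer each piece to the centroidal x-axis using Ī + A·d² with d = y − 50:
  web: d = 0 mm → contributes +500 000 mm⁴
  top flange (beyond web): d = 41 mm → contributes +1 506 456 mm⁴
  bottom flange (beyond web): d = -41 mm → contributes +1 506 456 mm⁴
Total I = 3 512 912 mm⁴.
For the y-axis: x̄ = 52 mm.
Repeating about the centroidal y-axis gives I_y = 1 688 772 mm⁴.
Polar second moment: J = I_x + I_y = 5 201 684 mm⁴.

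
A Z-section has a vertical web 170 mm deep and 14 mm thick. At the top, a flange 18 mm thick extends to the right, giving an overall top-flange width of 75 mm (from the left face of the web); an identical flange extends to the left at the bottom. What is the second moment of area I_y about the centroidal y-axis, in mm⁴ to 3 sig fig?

Treat the section as a set of non-overlapping primitives; coordinates are from the bounding-box lower-left.
Web: 14 × 170, A = 2 380 mm², x = 68 mm, Ī = 38 873 mm⁴.
Top flange (beyond web): 61 × 18, A = 1 098 mm², x = 105.5 mm, Ī = 340 472 mm⁴.
Bottom flange (beyond web): 61 × 18, A = 1 098 mm², x = 30.5 mm, Ī = 340 472 mm⁴.
Centroid: x̄ = ΣA·x / ΣA = 68 mm.
Transfer each piece to the centroidal y-axis using Ī + A·d² with d = x − 68:
  web: d = 0 mm → contributes +38 873 mm⁴
  top flange (beyond web): d = 37.5 mm → contributes +1 884 534 mm⁴
  bottom flange (beyond web): d = -37.5 mm → contributes +1 884 534 mm⁴
Total I = 3 807 941 mm⁴.

I_y ≈ 3.81 × 10⁶ mm⁴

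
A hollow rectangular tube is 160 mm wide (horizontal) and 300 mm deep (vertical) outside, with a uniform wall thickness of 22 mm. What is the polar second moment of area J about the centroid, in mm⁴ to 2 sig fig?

Split into non-overlapping primitives; take the origin at the lower-left of the bounding box.
Outer rectangle: 160 × 300, A = 48 000 mm², y = 150 mm, Ī = 360 000 000 mm⁴.
Inner void (subtracted): 116 × 256, A = 29 696 mm², y = 150 mm, Ī = 162 179 755 mm⁴.
By symmetry the centroid is at mid-height, ȳ = 150 mm.
All pieces are centred on the centroidal x-axis, so I = ΣĪ (holes subtracted) = 197 820 245 mm⁴.
Repeating about the centroidal y-axis gives I_y = 69 100 885 mm⁴.
Polar second moment: J = I_x + I_y = 266 921 131 mm⁴.

J ≈ 2.7 × 10⁸ mm⁴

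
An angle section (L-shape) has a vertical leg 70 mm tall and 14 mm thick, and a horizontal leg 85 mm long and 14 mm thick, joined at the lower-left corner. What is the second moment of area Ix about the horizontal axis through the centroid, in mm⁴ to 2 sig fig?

Ix ≈ 8.0 × 10⁵ mm⁴

Decompose the section into non-overlapping parts with the origin at the bottom-left of its bounding rectangle.
Vertical leg: 14 × 70, A = 980 mm², y = 35 mm, Ī = 400 167 mm⁴.
Horizontal leg (remainder): 71 × 14, A = 994 mm², y = 7 mm, Ī = 16 235 mm⁴.
Centroid: ȳ = ΣA·y / ΣA = 20.9 mm.
Transfer each piece to the horizontal axis through the centroid using Ī + A·d² with d = y − 20.9:
  vertical leg: d = 14.1 mm → contributes +594 981 mm⁴
  horizontal leg (remainder): d = -13.9 mm → contributes +208 306 mm⁴
Total I = 803 287 mm⁴.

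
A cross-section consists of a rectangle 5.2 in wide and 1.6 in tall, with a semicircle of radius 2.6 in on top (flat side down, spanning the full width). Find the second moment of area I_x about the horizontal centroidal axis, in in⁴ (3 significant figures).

Split into non-overlapping primitives; take the origin at the lower-left of the bounding box.
Rectangular body: 5.2 × 1.6, A = 8.32 in², y = 0.8 in, Ī = 1.7749 in⁴.
Semicircular cap: semicircle r = 2.6, A = 10.619 in², y = 2.7035 in, Ī = 5.0156 in⁴.
Centroid: ȳ = ΣA·y / ΣA = 1.8672 in.
Transfer each piece to the horizontal centroidal axis using Ī + A·d² with d = y − 1.8672:
  rectangular body: d = -1.0672 in → contributes +11.252 in⁴
  semicircular cap: d = 0.83622 in → contributes +12.441 in⁴
Total I = 23.692 in⁴.

I_x ≈ 23.7 in⁴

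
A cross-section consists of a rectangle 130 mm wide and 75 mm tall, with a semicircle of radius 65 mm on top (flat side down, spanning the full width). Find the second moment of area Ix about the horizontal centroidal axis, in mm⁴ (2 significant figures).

Break the section into simple shapes (no overlaps), measuring from the bottom-left corner of the bounding box.
Rectangular body: 130 × 75, A = 9 750 mm², y = 37.5 mm, Ī = 4 570 313 mm⁴.
Semicircular cap: semicircle r = 65, A = 6 637 mm², y = 102.6 mm, Ī = 1 959 230 mm⁴.
Centroid: ȳ = ΣA·y / ΣA = 63.86 mm.
Transfer each piece to the horizontal centroidal axis using Ī + A·d² with d = y − 63.86:
  rectangular body: d = -26.36 mm → contributes +11 345 260 mm⁴
  semicircular cap: d = 38.73 mm → contributes +11 912 458 mm⁴
Total I = 23 257 718 mm⁴.

Ix ≈ 2.3 × 10⁷ mm⁴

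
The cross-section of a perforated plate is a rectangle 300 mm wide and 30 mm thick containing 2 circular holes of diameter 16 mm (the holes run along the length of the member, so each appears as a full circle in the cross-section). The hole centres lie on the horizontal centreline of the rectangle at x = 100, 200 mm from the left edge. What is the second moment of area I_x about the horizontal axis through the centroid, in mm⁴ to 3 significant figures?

I_x ≈ 6.69 × 10⁵ mm⁴

Break the section into simple shapes (no overlaps), measuring from the bottom-left corner of the bounding box.
Plate: 300 × 30, A = 9 000 mm², y = 15 mm, Ī = 675 000 mm⁴.
Hole 1 (subtracted): ⌀16, A = 201.06 mm², y = 15 mm, Ī = 3 217 mm⁴.
Hole 2 (subtracted): ⌀16, A = 201.06 mm², y = 15 mm, Ī = 3 217 mm⁴.
By symmetry the centroid is at mid-height, ȳ = 15 mm.
All pieces are centred on the horizontal axis through the centroid, so I = ΣĪ (holes subtracted) = 668 566 mm⁴.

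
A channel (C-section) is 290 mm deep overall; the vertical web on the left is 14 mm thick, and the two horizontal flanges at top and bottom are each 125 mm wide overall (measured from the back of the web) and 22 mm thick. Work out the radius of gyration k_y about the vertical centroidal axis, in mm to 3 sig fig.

k_y ≈ 39.2 mm

Decompose the section into non-overlapping parts with the origin at the bottom-left of its bounding rectangle.
Web: 14 × 290, A = 4 060 mm², x = 7 mm, Ī = 66 313 mm⁴.
Top flange (beyond web): 111 × 22, A = 2 442 mm², x = 69.5 mm, Ī = 2 507 324 mm⁴.
Bottom flange (beyond web): 111 × 22, A = 2 442 mm², x = 69.5 mm, Ī = 2 507 324 mm⁴.
Centroid: x̄ = ΣA·x / ΣA = 41.129 mm.
Transfer each piece to the vertical centroidal axis using Ī + A·d² with d = x − 41.129:
  web: d = -34.129 mm → contributes +4 795 362 mm⁴
  top flange (beyond web): d = 28.371 mm → contributes +4 472 919 mm⁴
  bottom flange (beyond web): d = 28.371 mm → contributes +4 472 919 mm⁴
Total I = 13 741 200 mm⁴.
Radius of gyration: k = √(I/A) = √(13 741 200 / 8 944) = 39.196 mm.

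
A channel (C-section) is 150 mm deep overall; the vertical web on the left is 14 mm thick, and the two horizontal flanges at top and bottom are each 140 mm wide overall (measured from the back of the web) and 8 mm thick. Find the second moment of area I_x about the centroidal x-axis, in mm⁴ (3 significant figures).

I_x ≈ 1.41 × 10⁷ mm⁴

Break the section into simple shapes (no overlaps), measuring from the bottom-left corner of the bounding box.
Web: 14 × 150, A = 2 100 mm², y = 75 mm, Ī = 3 937 500 mm⁴.
Top flange (beyond web): 126 × 8, A = 1 008 mm², y = 146 mm, Ī = 5 376 mm⁴.
Bottom flange (beyond web): 126 × 8, A = 1 008 mm², y = 4 mm, Ī = 5 376 mm⁴.
By symmetry the centroid is at mid-height, ȳ = 75 mm.
Transfer each piece to the centroidal x-axis using Ī + A·d² with d = y − 75:
  web: d = 0 mm → contributes +3 937 500 mm⁴
  top flange (beyond web): d = 71 mm → contributes +5 086 704 mm⁴
  bottom flange (beyond web): d = -71 mm → contributes +5 086 704 mm⁴
Total I = 14 110 908 mm⁴.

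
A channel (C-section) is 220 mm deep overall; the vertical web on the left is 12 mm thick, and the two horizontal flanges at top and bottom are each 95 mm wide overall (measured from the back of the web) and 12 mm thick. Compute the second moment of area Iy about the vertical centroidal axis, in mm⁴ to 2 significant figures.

Iy ≈ 3.7 × 10⁶ mm⁴

Split into non-overlapping primitives; take the origin at the lower-left of the bounding box.
Web: 12 × 220, A = 2 640 mm², x = 6 mm, Ī = 31 680 mm⁴.
Top flange (beyond web): 83 × 12, A = 996 mm², x = 53.5 mm, Ī = 571 787 mm⁴.
Bottom flange (beyond web): 83 × 12, A = 996 mm², x = 53.5 mm, Ī = 571 787 mm⁴.
Centroid: x̄ = ΣA·x / ΣA = 26.43 mm.
Transfer each piece to the vertical centroidal axis using Ī + A·d² with d = x − 26.43:
  web: d = -20.43 mm → contributes +1 133 302 mm⁴
  top flange (beyond web): d = 27.07 mm → contributes +1 301 778 mm⁴
  bottom flange (beyond web): d = 27.07 mm → contributes +1 301 778 mm⁴
Total I = 3 736 858 mm⁴.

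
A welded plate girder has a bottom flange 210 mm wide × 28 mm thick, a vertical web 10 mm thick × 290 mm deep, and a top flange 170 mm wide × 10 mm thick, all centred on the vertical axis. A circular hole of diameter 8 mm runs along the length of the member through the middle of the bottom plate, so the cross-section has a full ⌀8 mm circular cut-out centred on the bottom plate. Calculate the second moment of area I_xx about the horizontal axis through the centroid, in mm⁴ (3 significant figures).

Treat the section as a set of non-overlapping primitives; coordinates are from the bounding-box lower-left.
Bottom plate: 210 × 28, A = 5 880 mm², y = 14 mm, Ī = 384 160 mm⁴.
Web plate: 10 × 290, A = 2 900 mm², y = 173 mm, Ī = 20 324 167 mm⁴.
Top plate: 170 × 10, A = 1 700 mm², y = 323 mm, Ī = 14 167 mm⁴.
Hole (subtracted): ⌀8, A = 50.265 mm², y = 14 mm, Ī = 201.06 mm⁴.
Centroid: ȳ = ΣA·y / ΣA = 108.58 mm.
Transfer each piece to the horizontal axis through the centroid using Ī + A·d² with d = y − 108.58:
  bottom plate: d = -94.576 mm → contributes +52 978 250 mm⁴
  web plate: d = 64.424 mm → contributes +32 360 569 mm⁴
  top plate: d = 214.42 mm → contributes +78 176 354 mm⁴
  hole: d = -94.576 mm → contributes −449 804 mm⁴
Total I = 163 065 369 mm⁴.

I_xx ≈ 1.63 × 10⁸ mm⁴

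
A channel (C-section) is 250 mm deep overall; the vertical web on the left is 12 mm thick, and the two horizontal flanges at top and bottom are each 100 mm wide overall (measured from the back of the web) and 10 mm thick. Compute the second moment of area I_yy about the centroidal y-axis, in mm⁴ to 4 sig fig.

Break the section into simple shapes (no overlaps), measuring from the bottom-left corner of the bounding box.
Web: 12 × 250, A = 3 000 mm², x = 6 mm, Ī = 36 000 mm⁴.
Top flange (beyond web): 88 × 10, A = 880 mm², x = 56 mm, Ī = 567 893 mm⁴.
Bottom flange (beyond web): 88 × 10, A = 880 mm², x = 56 mm, Ī = 567 893 mm⁴.
Centroid: x̄ = ΣA·x / ΣA = 24.4874 mm.
Transfer each piece to the centroidal y-axis using Ī + A·d² with d = x − 24.4874:
  web: d = -18.4874 mm → contributes +1 061 351 mm⁴
  top flange (beyond web): d = 31.5126 mm → contributes +1 441 772 mm⁴
  bottom flange (beyond web): d = 31.5126 mm → contributes +1 441 772 mm⁴
Total I = 3 944 896 mm⁴.

I_yy ≈ 3.945 × 10⁶ mm⁴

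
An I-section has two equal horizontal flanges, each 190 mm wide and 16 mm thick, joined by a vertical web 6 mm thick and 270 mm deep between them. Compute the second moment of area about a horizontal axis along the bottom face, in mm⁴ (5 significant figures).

I_base ≈ 3.0987 × 10⁸ mm⁴

Decompose the section into non-overlapping parts with the origin at the bottom-left of its bounding rectangle.
Bottom flange: 190 × 16, A = 3 040 mm², y = 8 mm, Ī = 64853.33 mm⁴.
Web: 6 × 270, A = 1 620 mm², y = 151 mm, Ī = 9 841 500 mm⁴.
Top flange: 190 × 16, A = 3 040 mm², y = 294 mm, Ī = 64853.33 mm⁴.
Transfer each piece to the base of the section using Ī + A·d² with d = y − 0:
  bottom flange: d = 8 mm → contributes +259413.3 mm⁴
  web: d = 151 mm → contributes +46 779 120 mm⁴
  top flange: d = 294 mm → contributes +262 830 293 mm⁴
Total I = 309 868 827 mm⁴.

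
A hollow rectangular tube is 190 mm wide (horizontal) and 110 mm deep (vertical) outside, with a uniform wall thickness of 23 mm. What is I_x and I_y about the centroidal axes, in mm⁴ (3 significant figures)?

Treat the section as a set of non-overlapping primitives; coordinates are from the bounding-box lower-left.
Outer rectangle: 190 × 110, A = 20 900 mm², y = 55 mm, Ī = 21 074 167 mm⁴.
Inner void (subtracted): 144 × 64, A = 9 216 mm², y = 55 mm, Ī = 3 145 728 mm⁴.
By symmetry the centroid is at mid-height, ȳ = 55 mm.
All pieces are centred on the centroidal x-axis, so I = ΣĪ (holes subtracted) = 17 928 439 mm⁴.
Repeating about the centroidal y-axis gives I_y = 46 948 919 mm⁴.

I_x ≈ 1.79 × 10⁷ mm⁴, I_y ≈ 4.69 × 10⁷ mm⁴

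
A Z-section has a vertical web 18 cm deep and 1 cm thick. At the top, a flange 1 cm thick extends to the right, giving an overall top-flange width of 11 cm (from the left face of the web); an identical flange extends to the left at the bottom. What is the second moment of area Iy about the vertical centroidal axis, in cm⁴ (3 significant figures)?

Break the section into simple shapes (no overlaps), measuring from the bottom-left corner of the bounding box.
Web: 1 × 18, A = 18 cm², x = 10.5 cm, Ī = 1.5 cm⁴.
Top flange (beyond web): 10 × 1, A = 10 cm², x = 16 cm, Ī = 83.333 cm⁴.
Bottom flange (beyond web): 10 × 1, A = 10 cm², x = 5 cm, Ī = 83.333 cm⁴.
Centroid: x̄ = ΣA·x / ΣA = 10.5 cm.
Transfer each piece to the vertical centroidal axis using Ī + A·d² with d = x − 10.5:
  web: d = 0 cm → contributes +1.5 cm⁴
  top flange (beyond web): d = 5.5 cm → contributes +385.83 cm⁴
  bottom flange (beyond web): d = -5.5 cm → contributes +385.83 cm⁴
Total I = 773.17 cm⁴.

Iy ≈ 773 cm⁴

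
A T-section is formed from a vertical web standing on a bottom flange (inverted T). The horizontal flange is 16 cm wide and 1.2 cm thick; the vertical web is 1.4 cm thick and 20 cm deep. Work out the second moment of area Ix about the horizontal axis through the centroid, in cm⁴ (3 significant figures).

Ix ≈ 2220 cm⁴

Split into non-overlapping primitives; take the origin at the lower-left of the bounding box.
Flange: 16 × 1.2, A = 19.2 cm², y = 0.6 cm, Ī = 2.304 cm⁴.
Web: 1.4 × 20, A = 28 cm², y = 11.2 cm, Ī = 933.33 cm⁴.
Centroid: ȳ = ΣA·y / ΣA = 6.8881 cm.
Transfer each piece to the horizontal axis through the centroid using Ī + A·d² with d = y − 6.8881:
  flange: d = -6.2881 cm → contributes +761.48 cm⁴
  web: d = 4.3119 cm → contributes +1453.9 cm⁴
Total I = 2215.4 cm⁴.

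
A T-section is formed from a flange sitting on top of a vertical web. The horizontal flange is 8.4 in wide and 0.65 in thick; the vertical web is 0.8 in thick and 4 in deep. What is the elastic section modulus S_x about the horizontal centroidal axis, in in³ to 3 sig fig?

S_x ≈ 4.43 in³

Break the section into simple shapes (no overlaps), measuring from the bottom-left corner of the bounding box.
Flange: 8.4 × 0.65, A = 5.46 in², y = 4.325 in, Ī = 0.19224 in⁴.
Web: 0.8 × 4, A = 3.2 in², y = 2 in, Ī = 4.2667 in⁴.
Centroid: ȳ = ΣA·y / ΣA = 3.4659 in.
Transfer each piece to the horizontal centroidal axis using Ī + A·d² with d = y − 3.4659:
  flange: d = 0.85912 in → contributes +4.2222 in⁴
  web: d = -1.4659 in → contributes +11.143 in⁴
Total I = 15.365 in⁴.
Extreme fibre distance c = 3.4659 in; S = I/c = 4.4332 in³.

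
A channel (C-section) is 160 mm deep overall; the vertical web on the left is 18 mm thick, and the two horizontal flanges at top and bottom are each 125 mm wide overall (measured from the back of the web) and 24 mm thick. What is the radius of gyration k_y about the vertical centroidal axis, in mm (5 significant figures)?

Split into non-overlapping primitives; take the origin at the lower-left of the bounding box.
Web: 18 × 160, A = 2 880 mm², x = 9 mm, Ī = 77 760 mm⁴.
Top flange (beyond web): 107 × 24, A = 2 568 mm², x = 71.5 mm, Ī = 2 450 086 mm⁴.
Bottom flange (beyond web): 107 × 24, A = 2 568 mm², x = 71.5 mm, Ī = 2 450 086 mm⁴.
Centroid: x̄ = ΣA·x / ΣA = 49.04491 mm.
Transfer each piece to the vertical centroidal axis using Ī + A·d² with d = x − 49.04491:
  web: d = -40.04491 mm → contributes +4 696 113 mm⁴
  top flange (beyond web): d = 22.45509 mm → contributes +3 744 951 mm⁴
  bottom flange (beyond web): d = 22.45509 mm → contributes +3 744 951 mm⁴
Total I = 12 186 016 mm⁴.
Radius of gyration: k = √(I/A) = √(12 186 016 / 8 016) = 38.98989 mm.

k_y ≈ 38.990 mm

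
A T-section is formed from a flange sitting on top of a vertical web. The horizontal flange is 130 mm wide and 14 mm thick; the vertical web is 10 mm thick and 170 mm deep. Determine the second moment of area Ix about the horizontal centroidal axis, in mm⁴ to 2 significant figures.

Ix ≈ 1.2 × 10⁷ mm⁴

Break the section into simple shapes (no overlaps), measuring from the bottom-left corner of the bounding box.
Flange: 130 × 14, A = 1 820 mm², y = 177 mm, Ī = 29 727 mm⁴.
Web: 10 × 170, A = 1 700 mm², y = 85 mm, Ī = 4 094 167 mm⁴.
Centroid: ȳ = ΣA·y / ΣA = 132.6 mm.
Transfer each piece to the horizontal centroidal axis using Ī + A·d² with d = y − 132.6:
  flange: d = 44.43 mm → contributes +3 622 746 mm⁴
  web: d = -47.57 mm → contributes +7 940 811 mm⁴
Total I = 11 563 557 mm⁴.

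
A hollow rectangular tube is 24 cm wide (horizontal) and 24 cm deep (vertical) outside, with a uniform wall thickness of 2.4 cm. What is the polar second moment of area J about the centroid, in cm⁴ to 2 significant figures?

Break the section into simple shapes (no overlaps), measuring from the bottom-left corner of the bounding box.
Outer rectangle: 24 × 24, A = 576 cm², y = 12 cm, Ī = 27 648 cm⁴.
Inner void (subtracted): 19.2 × 19.2, A = 368.6 cm², y = 12 cm, Ī = 11 325 cm⁴.
By symmetry the centroid is at mid-height, ȳ = 12 cm.
All pieces are centred on the centroidal x-axis, so I = ΣĪ (holes subtracted) = 16 323 cm⁴.
Repeating about the centroidal y-axis gives I_y = 16 323 cm⁴.
Polar second moment: J = I_x + I_y = 32 647 cm⁴.

J ≈ 3.3 × 10⁴ cm⁴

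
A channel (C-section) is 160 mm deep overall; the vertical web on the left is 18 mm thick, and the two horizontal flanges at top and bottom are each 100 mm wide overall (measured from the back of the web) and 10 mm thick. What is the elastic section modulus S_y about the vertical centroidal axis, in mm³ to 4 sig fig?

S_y ≈ 4.954 × 10⁴ mm³

Decompose the section into non-overlapping parts with the origin at the bottom-left of its bounding rectangle.
Web: 18 × 160, A = 2 880 mm², x = 9 mm, Ī = 77 760 mm⁴.
Top flange (beyond web): 82 × 10, A = 820 mm², x = 59 mm, Ī = 459 473 mm⁴.
Bottom flange (beyond web): 82 × 10, A = 820 mm², x = 59 mm, Ī = 459 473 mm⁴.
Centroid: x̄ = ΣA·x / ΣA = 27.1416 mm.
Transfer each piece to the vertical centroidal axis using Ī + A·d² with d = x − 27.1416:
  web: d = -18.1416 mm → contributes +1 025 618 mm⁴
  top flange (beyond web): d = 31.8584 mm → contributes +1 291 739 mm⁴
  bottom flange (beyond web): d = 31.8584 mm → contributes +1 291 739 mm⁴
Total I = 3 609 096 mm⁴.
Extreme fibre distance c = 72.8584 mm; S = I/c = 49535.8 mm³.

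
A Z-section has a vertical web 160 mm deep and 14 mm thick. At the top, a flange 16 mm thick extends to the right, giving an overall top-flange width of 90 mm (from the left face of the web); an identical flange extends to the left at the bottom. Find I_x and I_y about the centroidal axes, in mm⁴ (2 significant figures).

Break the section into simple shapes (no overlaps), measuring from the bottom-left corner of the bounding box.
Web: 14 × 160, A = 2 240 mm², y = 80 mm, Ī = 4 778 667 mm⁴.
Top flange (beyond web): 76 × 16, A = 1 216 mm², y = 152 mm, Ī = 25 941 mm⁴.
Bottom flange (beyond web): 76 × 16, A = 1 216 mm², y = 8 mm, Ī = 25 941 mm⁴.
Centroid: ȳ = ΣA·y / ΣA = 80 mm.
Transfer each piece to the centroidal x-axis using Ī + A·d² with d = y − 80:
  web: d = 0 mm → contributes +4 778 667 mm⁴
  top flange (beyond web): d = 72 mm → contributes +6 329 685 mm⁴
  bottom flange (beyond web): d = -72 mm → contributes +6 329 685 mm⁴
Total I = 17 438 037 mm⁴.
For the y-axis: x̄ = 83 mm.
Repeating about the centroidal y-axis gives I_y = 6 131 989 mm⁴.

I_x ≈ 1.7 × 10⁷ mm⁴, I_y ≈ 6.1 × 10⁶ mm⁴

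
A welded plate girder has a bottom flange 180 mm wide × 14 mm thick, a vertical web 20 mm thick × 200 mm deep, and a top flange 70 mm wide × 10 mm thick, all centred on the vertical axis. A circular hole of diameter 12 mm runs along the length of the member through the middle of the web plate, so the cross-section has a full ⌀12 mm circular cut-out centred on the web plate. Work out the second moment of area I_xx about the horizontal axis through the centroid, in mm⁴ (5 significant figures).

I_xx ≈ 4.4535 × 10⁷ mm⁴

Break the section into simple shapes (no overlaps), measuring from the bottom-left corner of the bounding box.
Bottom plate: 180 × 14, A = 2 520 mm², y = 7 mm, Ī = 41 160 mm⁴.
Web plate: 20 × 200, A = 4 000 mm², y = 114 mm, Ī = 13 333 333 mm⁴.
Top plate: 70 × 10, A = 700 mm², y = 219 mm, Ī = 5833.333 mm⁴.
Hole (subtracted): ⌀12, A = 113.0973 mm², y = 114 mm, Ī = 1017.876 mm⁴.
Centroid: ȳ = ΣA·y / ΣA = 86.40148 mm.
Transfer each piece to the horizontal axis through the centroid using Ī + A·d² with d = y − 86.40148:
  bottom plate: d = -79.40148 mm → contributes +15 928 739 mm⁴
  web plate: d = 27.59852 mm → contributes +16 380 047 mm⁴
  top plate: d = 132.5985 mm → contributes +12 313 491 mm⁴
  hole: d = 27.59852 mm → contributes −87161.67 mm⁴
Total I = 44 535 115 mm⁴.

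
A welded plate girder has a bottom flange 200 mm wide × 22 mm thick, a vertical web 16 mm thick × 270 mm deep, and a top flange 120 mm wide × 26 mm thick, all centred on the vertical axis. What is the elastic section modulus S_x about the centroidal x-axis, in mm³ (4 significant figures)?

Decompose the section into non-overlapping parts with the origin at the bottom-left of its bounding rectangle.
Bottom plate: 200 × 22, A = 4 400 mm², y = 11 mm, Ī = 177 467 mm⁴.
Web plate: 16 × 270, A = 4 320 mm², y = 157 mm, Ī = 26 244 000 mm⁴.
Top plate: 120 × 26, A = 3 120 mm², y = 305 mm, Ī = 175 760 mm⁴.
Centroid: ȳ = ΣA·y / ΣA = 141.743 mm.
Transfer each piece to the centroidal x-axis using Ī + A·d² with d = y − 141.743:
  bottom plate: d = -130.743 mm → contributes +75 390 168 mm⁴
  web plate: d = 15.2568 mm → contributes +27 249 560 mm⁴
  top plate: d = 163.257 mm → contributes +83 332 398 mm⁴
Total I = 185 972 126 mm⁴.
Extreme fibre distance c = 176.257 mm; S = I/c = 1 055 121 mm³.

S_x ≈ 1.055 × 10⁶ mm³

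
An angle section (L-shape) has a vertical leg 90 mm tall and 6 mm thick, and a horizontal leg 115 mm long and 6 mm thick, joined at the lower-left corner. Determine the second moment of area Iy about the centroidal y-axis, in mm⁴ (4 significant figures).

Decompose the section into non-overlapping parts with the origin at the bottom-left of its bounding rectangle.
Vertical leg: 6 × 90, A = 540 mm², x = 3 mm, Ī = 1 620 mm⁴.
Horizontal leg (remainder): 109 × 6, A = 654 mm², x = 60.5 mm, Ī = 647 515 mm⁴.
Centroid: x̄ = ΣA·x / ΣA = 34.495 mm.
Transfer each piece to the centroidal y-axis using Ī + A·d² with d = x − 34.495:
  vertical leg: d = -31.495 mm → contributes +537 264 mm⁴
  horizontal leg (remainder): d = 26.005 mm → contributes +1 089 789 mm⁴
Total I = 1 627 053 mm⁴.

Iy ≈ 1.627 × 10⁶ mm⁴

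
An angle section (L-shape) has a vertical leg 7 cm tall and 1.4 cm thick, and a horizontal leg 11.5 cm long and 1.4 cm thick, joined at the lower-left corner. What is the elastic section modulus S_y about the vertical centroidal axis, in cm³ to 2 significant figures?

S_y ≈ 42 cm³

Decompose the section into non-overlapping parts with the origin at the bottom-left of its bounding rectangle.
Vertical leg: 1.4 × 7, A = 9.8 cm², x = 0.7 cm, Ī = 1.601 cm⁴.
Horizontal leg (remainder): 10.1 × 1.4, A = 14.14 cm², x = 6.45 cm, Ī = 120.2 cm⁴.
Centroid: x̄ = ΣA·x / ΣA = 4.096 cm.
Transfer each piece to the vertical centroidal axis using Ī + A·d² with d = x − 4.096:
  vertical leg: d = -3.396 cm → contributes +114.6 cm⁴
  horizontal leg (remainder): d = 2.354 cm → contributes +198.5 cm⁴
Total I = 313.2 cm⁴.
Extreme fibre distance c = 7.404 cm; S = I/c = 42.3 cm³.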